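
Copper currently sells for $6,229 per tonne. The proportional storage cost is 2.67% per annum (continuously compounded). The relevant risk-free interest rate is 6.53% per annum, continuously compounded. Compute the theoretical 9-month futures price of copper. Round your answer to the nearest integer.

Net carry = r + u − y = 0.0653 + 0.0267 − 0.0000 = 0.0920
F = S·e^((r+u−y)T) = 6229 · e^(0.0920 × 9/12) = 6229 · e^0.069000
= 6229 × 1.071436 = $6,674 per tonne

$6,674 per tonne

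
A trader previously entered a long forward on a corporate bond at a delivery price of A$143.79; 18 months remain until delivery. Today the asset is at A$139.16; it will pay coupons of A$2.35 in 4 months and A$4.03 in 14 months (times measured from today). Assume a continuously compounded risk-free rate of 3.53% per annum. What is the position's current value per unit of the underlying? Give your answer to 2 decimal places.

PV(remaining coupons) I = 2.35·e^(−0.0353·4/12) + 4.03·e^(−0.0353·14/12) = 6.1899
Current forward F = (S − I)·e^(rT) = (139.16 − 6.1899)·e^(0.0353·18/12) = 132.9701 × 1.054377 = 140.2006
Value (long) = (F − K)·e^(−rT) = (140.2006 − 143.79) × 0.948427 = -3.4043
Value = -A$3.40

-A$3.40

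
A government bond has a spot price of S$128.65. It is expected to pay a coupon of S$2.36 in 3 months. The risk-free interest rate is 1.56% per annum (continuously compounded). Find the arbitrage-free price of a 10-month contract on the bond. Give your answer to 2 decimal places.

S$127.95

PV(coupons) I = 2.36·e^(−0.0156·3/12)
I = 2.3508
F = (S − I)·e^(rT) = (128.65 − 2.3508) · e^(0.0156·10/12)
= 126.2992 · e^0.013000 = 126.2992 × 1.013085 = S$127.95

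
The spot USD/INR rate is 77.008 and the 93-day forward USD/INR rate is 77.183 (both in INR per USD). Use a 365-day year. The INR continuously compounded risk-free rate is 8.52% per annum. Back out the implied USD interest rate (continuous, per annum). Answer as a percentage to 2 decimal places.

F = S·e^((r_INR − r_USD)T) ⇒ r_USD = r_INR − ln(F/S)/T
ln(77.183/77.008) = 0.002270; /(93/365) = 0.008909
r_USD = 0.0852 − 0.008909 = 0.076291
r_USD = 7.63%

7.63%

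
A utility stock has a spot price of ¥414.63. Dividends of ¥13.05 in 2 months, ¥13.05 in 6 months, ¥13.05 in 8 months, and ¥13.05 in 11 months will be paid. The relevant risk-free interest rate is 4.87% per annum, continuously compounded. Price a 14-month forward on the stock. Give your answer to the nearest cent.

¥385.11

PV(dividends) I = 13.05·e^(−0.0487·2/12) + 13.05·e^(−0.0487·6/12) + 13.05·e^(−0.0487·8/12) + 13.05·e^(−0.0487·11/12)
I = 12.9445 + 12.7361 + 12.6331 + 12.4802 = 50.7939
F = (S − I)·e^(rT) = (414.63 − 50.7939) · e^(0.0487·14/12)
= 363.8361 · e^0.056817 = 363.8361 × 1.058462 = ¥385.11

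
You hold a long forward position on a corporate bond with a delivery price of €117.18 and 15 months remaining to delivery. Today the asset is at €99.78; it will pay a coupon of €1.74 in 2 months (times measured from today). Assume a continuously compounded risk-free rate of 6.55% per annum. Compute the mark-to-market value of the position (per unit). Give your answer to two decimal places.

PV(remaining coupons) I = 1.74·e^(−0.0655·2/12) = 1.7211
Current forward F = (S − I)·e^(rT) = (99.78 − 1.7211)·e^(0.0655·15/12) = 98.0589 × 1.085320 = 106.4253
Value (long) = (F − K)·e^(−rT) = (106.4253 − 117.18) × 0.921387 = -9.9092
Value = -€9.91

-€9.91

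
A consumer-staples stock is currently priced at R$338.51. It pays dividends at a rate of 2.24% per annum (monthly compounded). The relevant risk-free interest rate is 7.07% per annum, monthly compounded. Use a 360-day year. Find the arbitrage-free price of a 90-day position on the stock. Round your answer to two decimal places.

F = S · (1+r/12)^(12T) / (1+q/12)^(12T)
= 338.51 × 1.017779 / 1.005610 = 338.51 × 1.012101
F = R$342.61

R$342.61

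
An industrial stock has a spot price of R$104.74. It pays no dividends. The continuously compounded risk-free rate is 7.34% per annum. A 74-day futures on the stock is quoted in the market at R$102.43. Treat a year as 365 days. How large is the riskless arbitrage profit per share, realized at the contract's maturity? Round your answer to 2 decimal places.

R$3.88 per share

Fair futures: F* = S·e^(carry·T), with carry = r = 0.0734
F* = 104.74 · e^(0.0734 × 74/365) = 104.74 · e^0.014881 = 104.74 × 1.014992 = R$106.3103
Market R$102.43 < fair R$106.3103: forward underpriced → reverse cash-and-carry (short spot, go long the forward).
At maturity, profit = |F_mkt − F*| = |102.43 − 106.3103| = R$3.88 per share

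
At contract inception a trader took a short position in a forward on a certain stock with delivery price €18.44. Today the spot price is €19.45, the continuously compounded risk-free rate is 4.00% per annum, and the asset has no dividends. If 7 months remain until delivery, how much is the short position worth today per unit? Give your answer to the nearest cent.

-€1.44

Current fair forward for the remaining 7 months: F = S·e^(r·T), r = 0.0400
F = 19.45 · e^(0.0400 × 7/12) = 19.45 × 1.023608 = 19.9092
Value of long forward = (F − K)·e^(−rT) = (19.9092 − 18.44) · e^(−0.0400·7/12)
= 1.4692 × 0.976937 = 1.44
Short position value = −(long value) = -€1.44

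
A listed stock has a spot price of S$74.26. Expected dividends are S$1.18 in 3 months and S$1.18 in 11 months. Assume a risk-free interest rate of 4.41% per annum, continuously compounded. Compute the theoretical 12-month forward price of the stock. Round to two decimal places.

S$75.20

PV(dividends) I = 1.18·e^(−0.0441·3/12) + 1.18·e^(−0.0441·11/12)
I = 1.1671 + 1.1332 = 2.3003
F = (S − I)·e^(rT) = (74.26 − 2.3003) · e^(0.0441·12/12)
= 71.9597 · e^0.044100 = 71.9597 × 1.045087 = S$75.20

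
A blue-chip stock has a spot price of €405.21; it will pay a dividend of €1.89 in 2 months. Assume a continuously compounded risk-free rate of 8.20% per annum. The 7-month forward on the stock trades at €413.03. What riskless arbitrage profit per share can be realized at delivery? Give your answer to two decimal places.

PV(dividends) I = 1.89·e^(−0.0820·2/12) = 1.8643
Fair forward F* = (S − I)·e^(rT) = (405.21 − 1.8643)·e^0.047833 = 403.3457 × 1.048995 = 423.1076
Market €413.03 < fair 423.1076: forward underpriced → reverse cash-and-carry (short the stock, invest proceeds at r, pay the dividends, go long the forward).
Profit at T = |F_mkt − F*| = |413.03 − 423.1076| = €10.08 per share

€10.08 per share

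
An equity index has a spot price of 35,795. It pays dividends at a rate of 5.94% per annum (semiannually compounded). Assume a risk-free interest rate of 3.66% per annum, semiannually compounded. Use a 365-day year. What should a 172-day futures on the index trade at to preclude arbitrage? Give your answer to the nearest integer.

F = S · (1+r/2)^(2T) / (1+q/2)^(2T)
= 35795 × 1.017238 / 1.027968 = 35795 × 0.989562
F = 35,421

35,421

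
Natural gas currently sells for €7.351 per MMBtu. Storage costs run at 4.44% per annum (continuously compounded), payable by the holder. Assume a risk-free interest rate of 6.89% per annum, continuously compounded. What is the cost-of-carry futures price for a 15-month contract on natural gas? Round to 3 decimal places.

Net carry = r + u − y = 0.0689 + 0.0444 − 0.0000 = 0.1133
F = S·e^((r+u−y)T) = 7.351 · e^(0.1133 × 15/12) = 7.351 · e^0.141625
= 7.351 × 1.152145 = €8.469 per MMBtu

€8.469 per MMBtu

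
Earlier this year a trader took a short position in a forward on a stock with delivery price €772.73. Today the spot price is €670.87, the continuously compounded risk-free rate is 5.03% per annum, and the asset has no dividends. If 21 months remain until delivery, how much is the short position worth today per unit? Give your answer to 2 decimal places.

€36.75

Current fair forward for the remaining 21 months: F = S·e^(r·T), r = 0.0503
F = 670.87 · e^(0.0503 × 21/12) = 670.87 × 1.092015 = 732.6001
Value of long forward = (F − K)·e^(−rT) = (732.6001 − 772.73) · e^(−0.0503·21/12)
= -40.1299 × 0.915738 = -36.75
Short position value = −(long value) = €36.75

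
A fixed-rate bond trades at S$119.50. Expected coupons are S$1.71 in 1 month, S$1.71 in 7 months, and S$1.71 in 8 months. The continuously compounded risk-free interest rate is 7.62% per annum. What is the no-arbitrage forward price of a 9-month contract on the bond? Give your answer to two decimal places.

PV(coupons) I = 1.71·e^(−0.0762·1/12) + 1.71·e^(−0.0762·7/12) + 1.71·e^(−0.0762·8/12)
I = 1.6992 + 1.6357 + 1.6253 = 4.9602
F = (S − I)·e^(rT) = (119.50 − 4.9602) · e^(0.0762·9/12)
= 114.5398 · e^0.057150 = 114.5398 × 1.058815 = S$121.28

S$121.28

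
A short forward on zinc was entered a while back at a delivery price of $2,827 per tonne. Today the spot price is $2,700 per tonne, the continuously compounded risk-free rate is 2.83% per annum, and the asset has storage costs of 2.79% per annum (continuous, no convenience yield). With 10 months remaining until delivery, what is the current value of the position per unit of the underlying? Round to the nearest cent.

-$2.40 per tonne

Current fair forward for the remaining 10 months: F = S·e^((r + u)·T), (r + u) = 0.0283 + 0.0279 = 0.0562
F = 2700 · e^(0.0562 × 10/12) = 2700 × 1.04794734 = 2829.4578
Value of long forward = (F − K)·e^(−rT) = (2829.4578 − 2827) · e^(−0.0283·10/12)
= 2.4578 × 0.97669258 = 2.40
Short position value = −(long value) = -$2.40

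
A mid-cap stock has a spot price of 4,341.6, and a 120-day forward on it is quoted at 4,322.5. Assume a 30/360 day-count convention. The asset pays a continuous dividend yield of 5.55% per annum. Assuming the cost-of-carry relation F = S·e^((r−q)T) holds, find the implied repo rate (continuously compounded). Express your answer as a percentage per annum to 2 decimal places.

From F = S·e^((r−q)T): (r − q) = ln(F/S)/T
ln(4322.5/4341.6) = ln(0.995601) = -0.004409
(r − q) = -0.004409 / (120/360) = -0.013227
r = ln(F/S)/T + q = -0.013227 + 0.0555 = 0.042273
r = 4.23%

4.23%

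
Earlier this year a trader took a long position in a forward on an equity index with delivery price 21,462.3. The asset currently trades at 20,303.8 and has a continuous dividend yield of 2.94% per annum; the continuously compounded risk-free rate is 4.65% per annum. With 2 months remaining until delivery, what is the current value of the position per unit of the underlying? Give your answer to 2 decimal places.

-1092.06

Current fair forward for the remaining 2 months: F = S·e^((r − q)·T), (r − q) = 0.0465 − 0.0294 = 0.0171
F = 20303.8 · e^(0.0171 × 2/12) = 20303.8 × 1.00285407 = 20361.7485
Value of long forward = (F − K)·e^(−rT) = (20361.7485 − 21462.3) · e^(−0.0465·2/12)
= -1100.5515 × 0.99227995 = -1092.06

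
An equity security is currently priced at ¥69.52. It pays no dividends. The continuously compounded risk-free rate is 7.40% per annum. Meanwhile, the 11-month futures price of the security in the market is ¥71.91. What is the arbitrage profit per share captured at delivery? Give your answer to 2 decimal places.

Fair futures: F* = S·e^(carry·T), with carry = r = 0.0740
F* = 69.52 · e^(0.0740 × 11/12) = 69.52 · e^0.067833 = 69.52 × 1.070187 = ¥74.3994
Market ¥71.91 < fair ¥74.3994: forward underpriced → reverse cash-and-carry (short spot, go long the forward).
At maturity, profit = |F_mkt − F*| = |71.91 − 74.3994| = ¥2.49 per share

¥2.49 per share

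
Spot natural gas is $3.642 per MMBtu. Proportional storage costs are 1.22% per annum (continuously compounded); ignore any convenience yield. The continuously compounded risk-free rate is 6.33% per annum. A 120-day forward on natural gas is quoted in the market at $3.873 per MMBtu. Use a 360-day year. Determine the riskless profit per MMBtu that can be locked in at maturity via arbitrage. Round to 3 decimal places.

Fair forward: F* = S·e^(carry·T), with carry = (r + u) = 0.0633 + 0.0122 = 0.0755
F* = 3.642 · e^(0.0755 × 120/360) = 3.642 · e^0.025167 = 3.642 × 1.025486 = $3.7348
Market $3.873 > fair $3.7348: forward overpriced → cash-and-carry (buy spot, short the forward).
At maturity, profit = |F_mkt − F*| = |3.873 − 3.7348| = $0.138 per MMBtu

$0.138 per MMBtu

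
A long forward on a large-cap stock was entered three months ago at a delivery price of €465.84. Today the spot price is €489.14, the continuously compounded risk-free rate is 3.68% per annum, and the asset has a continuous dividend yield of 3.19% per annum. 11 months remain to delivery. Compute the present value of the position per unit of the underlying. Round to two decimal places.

Current fair forward for the remaining 11 months: F = S·e^((r − q)·T), (r − q) = 0.0368 − 0.0319 = 0.0049
F = 489.14 · e^(0.0049 × 11/12) = 489.14 × 1.004502 = 491.3421
Value of long forward = (F − K)·e^(−rT) = (491.3421 − 465.84) · e^(−0.0368·11/12)
= 25.5021 × 0.966829 = 24.66

€24.66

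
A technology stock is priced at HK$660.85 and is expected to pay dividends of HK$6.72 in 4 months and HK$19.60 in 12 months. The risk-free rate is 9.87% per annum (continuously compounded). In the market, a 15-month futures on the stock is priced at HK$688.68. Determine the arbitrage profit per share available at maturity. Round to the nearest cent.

PV(dividends) I = 6.72·e^(−0.0987·4/12) + 19.60·e^(−0.0987·12/12) = 24.2604
Fair futures F* = (S − I)·e^(rT) = (660.85 − 24.2604)·e^0.123375 = 636.5896 × 1.131309 = 720.1795
Market HK$688.68 < fair 720.1795: forward underpriced → reverse cash-and-carry (short the stock, invest proceeds at r, pay the dividends, go long the forward).
Profit at T = |F_mkt − F*| = |688.68 − 720.1795| = HK$31.50 per share

HK$31.50 per share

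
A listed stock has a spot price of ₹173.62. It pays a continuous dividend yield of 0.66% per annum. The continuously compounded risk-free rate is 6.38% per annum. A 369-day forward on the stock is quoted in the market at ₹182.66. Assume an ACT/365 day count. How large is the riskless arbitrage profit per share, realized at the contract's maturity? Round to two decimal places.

₹1.30 per share

Fair forward: F* = S·e^(carry·T), with carry = (r − q) = 0.0638 − 0.0066 = 0.0572
F* = 173.62 · e^(0.0572 × 369/365) = 173.62 · e^0.057827 = 173.62 × 1.059532 = ₹183.9559
Market ₹182.66 < fair ₹183.9559: forward underpriced → reverse cash-and-carry (short spot, go long the forward).
At maturity, profit = |F_mkt − F*| = |182.66 − 183.9559| = ₹1.30 per share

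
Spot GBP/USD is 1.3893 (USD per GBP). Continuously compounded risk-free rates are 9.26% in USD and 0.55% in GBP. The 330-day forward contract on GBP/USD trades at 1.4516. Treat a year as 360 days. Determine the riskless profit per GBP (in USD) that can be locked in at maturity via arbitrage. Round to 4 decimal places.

Fair forward: F* = S·e^(carry·T), with carry = (r_USD − r_GBP) = 0.0926 − 0.0055 = 0.0871
F* = 1.3893 · e^(0.0871 × 330/360) = 1.3893 · e^0.079842 = 1.3893 × 1.083116 = 1.5048
Market 1.4516 < fair 1.5048: forward underpriced → reverse cash-and-carry (short spot, go long the forward).
At maturity, profit = |F_mkt − F*| = |1.4516 − 1.5048| = 0.0532 per GBP (in USD)

0.0532 per GBP (in USD)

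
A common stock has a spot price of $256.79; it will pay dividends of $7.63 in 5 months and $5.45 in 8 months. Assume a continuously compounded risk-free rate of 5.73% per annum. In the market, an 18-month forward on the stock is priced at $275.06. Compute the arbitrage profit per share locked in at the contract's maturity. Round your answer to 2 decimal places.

PV(dividends) I = 7.63·e^(−0.0573·5/12) + 5.45·e^(−0.0573·8/12) = 12.6957
Fair forward F* = (S − I)·e^(rT) = (256.79 − 12.6957)·e^0.085950 = 244.0943 × 1.089752 = 266.0023
Market $275.06 > fair 266.0023: forward overpriced → cash-and-carry (borrow at r, buy the stock and collect the dividends, short the forward).
Profit at T = |F_mkt − F*| = |275.06 − 266.0023| = $9.06 per share

$9.06 per share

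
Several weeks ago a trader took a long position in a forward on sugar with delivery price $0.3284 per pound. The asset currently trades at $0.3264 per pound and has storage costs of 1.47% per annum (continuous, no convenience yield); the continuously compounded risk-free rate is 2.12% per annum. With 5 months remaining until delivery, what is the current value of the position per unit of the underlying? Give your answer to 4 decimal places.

Current fair forward for the remaining 5 months: F = S·e^((r + u)·T), (r + u) = 0.0212 + 0.0147 = 0.0359
F = 0.3264 · e^(0.0359 × 5/12) = 0.3264 × 1.015071 = 0.3313
Value of long forward = (F − K)·e^(−rT) = (0.3313 − 0.3284) · e^(−0.0212·5/12)
= 0.0029 × 0.991206 = 0.0029

$0.0029 per pound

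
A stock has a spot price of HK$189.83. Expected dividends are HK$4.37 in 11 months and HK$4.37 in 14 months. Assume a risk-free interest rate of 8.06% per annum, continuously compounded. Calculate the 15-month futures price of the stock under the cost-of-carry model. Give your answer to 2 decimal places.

HK$201.06

PV(dividends) I = 4.37·e^(−0.0806·11/12) + 4.37·e^(−0.0806·14/12)
I = 4.0588 + 3.9778 = 8.0366
F = (S − I)·e^(rT) = (189.83 − 8.0366) · e^(0.0806·15/12)
= 181.7934 · e^0.100750 = 181.7934 × 1.106000 = HK$201.06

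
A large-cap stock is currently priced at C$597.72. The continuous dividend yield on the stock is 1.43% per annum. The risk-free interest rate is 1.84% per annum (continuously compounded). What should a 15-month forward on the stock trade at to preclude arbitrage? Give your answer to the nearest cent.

C$600.79

F = S·e^((r − q)T) = 597.72 · e^((0.0184 − 0.0143) × 15/12)
= 597.72 · e^0.005125 = 597.72 × 1.005138
F = C$600.79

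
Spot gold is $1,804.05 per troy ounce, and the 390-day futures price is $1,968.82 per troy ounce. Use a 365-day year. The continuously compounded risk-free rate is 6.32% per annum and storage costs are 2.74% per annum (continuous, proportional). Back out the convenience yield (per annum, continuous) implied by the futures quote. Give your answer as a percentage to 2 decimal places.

F = S·e^((r+u−y)T) ⇒ (r+u−y) = ln(F/S)/T
ln(1968.82/1804.05) = 0.087400; /T ⇒ 0.081797
y = r + u − ln(F/S)/T = 0.0632 + 0.0274 − 0.081797 = 0.008803
y = 0.88%

0.88%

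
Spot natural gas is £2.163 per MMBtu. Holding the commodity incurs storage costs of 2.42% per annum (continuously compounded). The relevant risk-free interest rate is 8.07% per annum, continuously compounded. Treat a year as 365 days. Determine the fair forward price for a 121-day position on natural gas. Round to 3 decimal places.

£2.240 per MMBtu

Net carry = r + u − y = 0.0807 + 0.0242 − 0.0000 = 0.1049
F = S·e^((r+u−y)T) = 2.163 · e^(0.1049 × 121/365) = 2.163 · e^0.034775
= 2.163 × 1.035387 = £2.240 per MMBtu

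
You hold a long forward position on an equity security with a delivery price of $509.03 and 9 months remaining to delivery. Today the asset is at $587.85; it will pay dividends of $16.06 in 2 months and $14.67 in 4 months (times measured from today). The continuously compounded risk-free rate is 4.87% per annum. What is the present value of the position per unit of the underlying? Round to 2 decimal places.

$66.71

PV(remaining dividends) I = 16.06·e^(−0.0487·2/12) + 14.67·e^(−0.0487·4/12) = 30.3640
Current forward F = (S − I)·e^(rT) = (587.85 − 30.3640)·e^(0.0487·9/12) = 557.4860 × 1.037200 = 578.2245
Value (long) = (F − K)·e^(−rT) = (578.2245 − 509.03) × 0.964134 = 66.7128
Value = $66.71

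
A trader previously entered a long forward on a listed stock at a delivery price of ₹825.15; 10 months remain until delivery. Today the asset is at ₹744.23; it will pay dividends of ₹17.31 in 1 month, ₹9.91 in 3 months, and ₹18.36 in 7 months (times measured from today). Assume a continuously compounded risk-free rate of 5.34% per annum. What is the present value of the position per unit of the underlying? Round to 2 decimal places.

-₹89.81

PV(remaining dividends) I = 17.31·e^(−0.0534·1/12) + 9.91·e^(−0.0534·3/12) + 18.36·e^(−0.0534·7/12) = 44.8086
Current forward F = (S − I)·e^(rT) = (744.23 − 44.8086)·e^(0.0534·10/12) = 699.4214 × 1.045505 = 731.2486
Value (long) = (F − K)·e^(−rT) = (731.2486 − 825.15) × 0.956476 = -89.8144
Value = -₹89.81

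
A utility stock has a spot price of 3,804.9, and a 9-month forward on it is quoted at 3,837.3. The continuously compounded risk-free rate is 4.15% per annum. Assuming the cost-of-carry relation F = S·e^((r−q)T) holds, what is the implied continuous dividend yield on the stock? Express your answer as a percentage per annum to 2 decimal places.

3.02%

From F = S·e^((r−q)T): (r − q) = ln(F/S)/T
ln(3837.3/3804.9) = ln(1.008515) = 0.008479
(r − q) = 0.008479 / (9/12) = 0.011305
q = r − ln(F/S)/T = 0.0415 − 0.011305 = 0.030195
q = 3.02%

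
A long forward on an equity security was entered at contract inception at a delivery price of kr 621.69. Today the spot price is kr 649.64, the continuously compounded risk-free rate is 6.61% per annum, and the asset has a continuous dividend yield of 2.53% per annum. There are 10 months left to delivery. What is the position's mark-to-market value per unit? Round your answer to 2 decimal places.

kr 47.72

Current fair forward for the remaining 10 months: F = S·e^((r − q)·T), (r − q) = 0.0661 − 0.0253 = 0.0408
F = 649.64 · e^(0.0408 × 10/12) = 649.64 × 1.034585 = 672.1078
Value of long forward = (F − K)·e^(−rT) = (672.1078 − 621.69) · e^(−0.0661·10/12)
= 50.4178 × 0.946406 = 47.72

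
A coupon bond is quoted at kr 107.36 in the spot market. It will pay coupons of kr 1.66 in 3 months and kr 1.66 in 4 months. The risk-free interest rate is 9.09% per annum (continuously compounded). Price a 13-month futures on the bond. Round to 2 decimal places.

kr 114.90

PV(coupons) I = 1.66·e^(−0.0909·3/12) + 1.66·e^(−0.0909·4/12)
I = 1.6227 + 1.6105 = 3.2332
F = (S − I)·e^(rT) = (107.36 − 3.2332) · e^(0.0909·13/12)
= 104.1268 · e^0.098475 = 104.1268 × 1.103487 = kr 114.90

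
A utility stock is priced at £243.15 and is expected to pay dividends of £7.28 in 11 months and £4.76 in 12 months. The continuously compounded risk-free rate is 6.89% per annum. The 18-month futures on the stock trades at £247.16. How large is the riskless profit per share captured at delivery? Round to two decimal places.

£9.96 per share

PV(dividends) I = 7.28·e^(−0.0689·11/12) + 4.76·e^(−0.0689·12/12) = 11.2775
Fair futures F* = (S − I)·e^(rT) = (243.15 − 11.2775)·e^0.103350 = 231.8725 × 1.108879 = 257.1185
Market £247.16 < fair 257.1185: forward underpriced → reverse cash-and-carry (short the stock, invest proceeds at r, pay the dividends, go long the forward).
Profit at T = |F_mkt − F*| = |247.16 − 257.1185| = £9.96 per share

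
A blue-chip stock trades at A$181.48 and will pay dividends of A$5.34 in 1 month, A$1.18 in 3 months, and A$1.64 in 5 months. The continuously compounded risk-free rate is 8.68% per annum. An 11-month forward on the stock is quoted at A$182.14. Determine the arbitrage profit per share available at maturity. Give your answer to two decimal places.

PV(dividends) I = 5.34·e^(−0.0868·1/12) + 1.18·e^(−0.0868·3/12) + 1.64·e^(−0.0868·5/12) = 8.0379
Fair forward F* = (S − I)·e^(rT) = (181.48 − 8.0379)·e^0.079567 = 173.4421 × 1.082818 = 187.8062
Market A$182.14 < fair 187.8062: forward underpriced → reverse cash-and-carry (short the stock, invest proceeds at r, pay the dividends, go long the forward).
Profit at T = |F_mkt − F*| = |182.14 − 187.8062| = A$5.67 per share

A$5.67 per share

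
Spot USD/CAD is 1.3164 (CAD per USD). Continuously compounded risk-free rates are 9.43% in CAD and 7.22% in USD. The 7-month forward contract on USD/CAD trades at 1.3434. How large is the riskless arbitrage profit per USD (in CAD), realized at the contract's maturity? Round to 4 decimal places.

Fair forward: F* = S·e^(carry·T), with carry = (r_CAD − r_USD) = 0.0943 − 0.0722 = 0.0221
F* = 1.3164 · e^(0.0221 × 7/12) = 1.3164 · e^0.012892 = 1.3164 × 1.012975 = 1.3335
Market 1.3434 > fair 1.3335: forward overpriced → cash-and-carry (buy spot, short the forward).
At maturity, profit = |F_mkt − F*| = |1.3434 − 1.3335| = 0.0099 per USD (in CAD)

0.0099 per USD (in CAD)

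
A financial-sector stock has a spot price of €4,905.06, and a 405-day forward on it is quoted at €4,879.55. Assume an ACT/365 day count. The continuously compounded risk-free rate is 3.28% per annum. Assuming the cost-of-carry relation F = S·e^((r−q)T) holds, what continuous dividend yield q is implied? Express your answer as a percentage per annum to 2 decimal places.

3.75%

From F = S·e^((r−q)T): (r − q) = ln(F/S)/T
ln(4879.55/4905.06) = ln(0.994799) = -0.005215
(r − q) = -0.005215 / (405/365) = -0.004700
q = r − ln(F/S)/T = 0.0328 + 0.004700 = 0.037500
q = 3.75%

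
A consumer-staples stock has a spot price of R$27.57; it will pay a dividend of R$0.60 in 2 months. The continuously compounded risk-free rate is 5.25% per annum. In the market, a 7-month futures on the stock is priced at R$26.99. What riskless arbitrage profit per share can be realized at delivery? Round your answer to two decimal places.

R$0.82 per share

PV(dividends) I = 0.60·e^(−0.0525·2/12) = 0.5948
Fair futures F* = (S − I)·e^(rT) = (27.57 − 0.5948)·e^0.030625 = 26.9752 × 1.031099 = 27.8141
Market R$26.99 < fair 27.8141: forward underpriced → reverse cash-and-carry (short the stock, invest proceeds at r, pay the dividends, go long the forward).
Profit at T = |F_mkt − F*| = |26.99 − 27.8141| = R$0.82 per share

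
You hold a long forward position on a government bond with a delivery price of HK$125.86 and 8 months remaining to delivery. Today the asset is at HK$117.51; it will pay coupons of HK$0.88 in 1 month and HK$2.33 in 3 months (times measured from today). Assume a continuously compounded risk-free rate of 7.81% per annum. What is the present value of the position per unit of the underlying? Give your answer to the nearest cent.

-HK$5.12

PV(remaining coupons) I = 0.88·e^(−0.0781·1/12) + 2.33·e^(−0.0781·3/12) = 3.1592
Current forward F = (S − I)·e^(rT) = (117.51 − 3.1592)·e^(0.0781·8/12) = 114.3508 × 1.053446 = 120.4624
Value (long) = (F − K)·e^(−rT) = (120.4624 − 125.86) × 0.949266 = -5.1238
Value = -HK$5.12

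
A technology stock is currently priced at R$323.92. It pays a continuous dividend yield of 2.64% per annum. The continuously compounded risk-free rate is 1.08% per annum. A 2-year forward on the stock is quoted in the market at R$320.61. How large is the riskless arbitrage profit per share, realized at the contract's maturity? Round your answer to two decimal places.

R$6.64 per share

Fair forward: F* = S·e^(carry·T), with carry = (r − q) = 0.0108 − 0.0264 = -0.0156
F* = 323.92 · e^(-0.0156 × 2) = 323.92 · e^-0.031200 = 323.92 × 0.969282 = R$313.9698
Market R$320.61 > fair R$313.9698: forward overpriced → cash-and-carry (buy spot, short the forward).
At maturity, profit = |F_mkt − F*| = |320.61 − 313.9698| = R$6.64 per share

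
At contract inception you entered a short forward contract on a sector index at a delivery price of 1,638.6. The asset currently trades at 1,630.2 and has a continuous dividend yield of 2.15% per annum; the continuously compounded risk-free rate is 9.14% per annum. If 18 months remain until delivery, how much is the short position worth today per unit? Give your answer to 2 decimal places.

-149.80

Current fair forward for the remaining 18 months: F = S·e^((r − q)·T), (r − q) = 0.0914 − 0.0215 = 0.0699
F = 1630.2 · e^(0.0699 × 18/12) = 1630.2 × 1.11054402 = 1810.4089
Value of long forward = (F − K)·e^(−rT) = (1810.4089 − 1638.6) · e^(−0.0914·18/12)
= 171.8089 × 0.87188303 = 149.80
Short position value = −(long value) = -149.80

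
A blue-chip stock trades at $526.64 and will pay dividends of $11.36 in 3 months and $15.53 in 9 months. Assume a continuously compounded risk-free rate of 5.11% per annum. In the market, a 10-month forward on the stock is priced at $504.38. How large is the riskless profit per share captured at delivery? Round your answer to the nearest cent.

$17.87 per share

PV(dividends) I = 11.36·e^(−0.0511·3/12) + 15.53·e^(−0.0511·9/12) = 26.1619
Fair forward F* = (S − I)·e^(rT) = (526.64 − 26.1619)·e^0.042583 = 500.4781 × 1.043503 = 522.2504
Market $504.38 < fair 522.2504: forward underpriced → reverse cash-and-carry (short the stock, invest proceeds at r, pay the dividends, go long the forward).
Profit at T = |F_mkt − F*| = |504.38 − 522.2504| = $17.87 per share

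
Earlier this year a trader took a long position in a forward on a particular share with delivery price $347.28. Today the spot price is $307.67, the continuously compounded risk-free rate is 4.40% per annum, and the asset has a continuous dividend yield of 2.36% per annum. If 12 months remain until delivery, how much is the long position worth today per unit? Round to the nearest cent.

-$31.84

Current fair forward for the remaining 12 months: F = S·e^((r − q)·T), (r − q) = 0.0440 − 0.0236 = 0.0204
F = 307.67 · e^(0.0204 × 12/12) = 307.67 × 1.020610 = 314.0111
Value of long forward = (F − K)·e^(−rT) = (314.0111 − 347.28) · e^(−0.0440·12/12)
= -33.2689 × 0.956954 = -31.84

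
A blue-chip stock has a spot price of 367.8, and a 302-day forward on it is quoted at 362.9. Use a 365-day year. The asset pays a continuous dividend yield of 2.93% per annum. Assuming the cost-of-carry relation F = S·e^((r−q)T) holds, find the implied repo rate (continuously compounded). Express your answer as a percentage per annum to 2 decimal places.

1.31%

From F = S·e^((r−q)T): (r − q) = ln(F/S)/T
ln(362.9/367.8) = ln(0.986678) = -0.013412
(r − q) = -0.013412 / (302/365) = -0.016210
r = ln(F/S)/T + q = -0.016210 + 0.0293 = 0.013090
r = 1.31%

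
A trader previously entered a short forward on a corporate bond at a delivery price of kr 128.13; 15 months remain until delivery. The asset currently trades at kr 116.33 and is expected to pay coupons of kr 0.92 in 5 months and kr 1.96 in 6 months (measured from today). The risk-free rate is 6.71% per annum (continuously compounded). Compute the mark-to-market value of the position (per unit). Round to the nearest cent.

kr 4.28

PV(remaining coupons) I = 0.92·e^(−0.0671·5/12) + 1.96·e^(−0.0671·6/12) = 2.7900
Current forward F = (S − I)·e^(rT) = (116.33 − 2.7900)·e^(0.0671·15/12) = 113.5400 × 1.087493 = 123.4740
Value (long) = (F − K)·e^(−rT) = (123.4740 − 128.13) × 0.919546 = -4.2814
Short position value = −(long value) = kr 4.28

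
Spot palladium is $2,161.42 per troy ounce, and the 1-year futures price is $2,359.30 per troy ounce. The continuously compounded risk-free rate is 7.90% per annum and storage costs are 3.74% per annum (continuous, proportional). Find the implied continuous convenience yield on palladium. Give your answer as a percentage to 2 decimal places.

F = S·e^((r+u−y)T) ⇒ (r+u−y) = ln(F/S)/T
ln(2359.30/2161.42) = 0.087600; /T ⇒ 0.087600
y = r + u − ln(F/S)/T = 0.0790 + 0.0374 − 0.087600 = 0.028800
y = 2.88%

2.88%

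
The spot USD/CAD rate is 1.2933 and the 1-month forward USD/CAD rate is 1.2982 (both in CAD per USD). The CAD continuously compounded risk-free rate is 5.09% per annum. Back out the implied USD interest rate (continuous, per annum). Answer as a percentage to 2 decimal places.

0.55%

F = S·e^((r_CAD − r_USD)T) ⇒ r_USD = r_CAD − ln(F/S)/T
ln(1.2982/1.2933) = 0.003782; /(1/12) = 0.045384
r_USD = 0.0509 − 0.045384 = 0.005516
r_USD = 0.55%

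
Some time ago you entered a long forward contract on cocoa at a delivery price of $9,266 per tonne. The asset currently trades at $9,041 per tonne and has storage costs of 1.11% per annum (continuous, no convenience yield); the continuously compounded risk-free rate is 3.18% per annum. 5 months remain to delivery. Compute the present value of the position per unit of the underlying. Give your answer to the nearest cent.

-$61.12 per tonne

Current fair forward for the remaining 5 months: F = S·e^((r + u)·T), (r + u) = 0.0318 + 0.0111 = 0.0429
F = 9041 · e^(0.0429 × 5/12) = 9041 × 1.01803571 = 9204.0609
Value of long forward = (F − K)·e^(−rT) = (9204.0609 − 9266) · e^(−0.0318·5/12)
= -61.9391 × 0.98683739 = -61.12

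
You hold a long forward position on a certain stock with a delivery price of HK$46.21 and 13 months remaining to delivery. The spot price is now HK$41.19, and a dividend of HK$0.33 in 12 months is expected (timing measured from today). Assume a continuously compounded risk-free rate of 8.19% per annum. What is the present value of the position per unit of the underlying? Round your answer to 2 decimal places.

PV(remaining dividends) I = 0.33·e^(−0.0819·12/12) = 0.3041
Current forward F = (S − I)·e^(rT) = (41.19 − 0.3041)·e^(0.0819·13/12) = 40.8859 × 1.092780 = 44.6793
Value (long) = (F − K)·e^(−rT) = (44.6793 − 46.21) × 0.915097 = -1.4007
Value = -HK$1.40

-HK$1.40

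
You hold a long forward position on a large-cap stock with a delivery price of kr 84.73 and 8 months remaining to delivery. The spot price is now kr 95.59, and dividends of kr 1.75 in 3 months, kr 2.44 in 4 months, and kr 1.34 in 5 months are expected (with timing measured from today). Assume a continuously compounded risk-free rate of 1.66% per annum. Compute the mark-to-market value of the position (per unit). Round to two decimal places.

kr 6.29

PV(remaining dividends) I = 1.75·e^(−0.0166·3/12) + 2.44·e^(−0.0166·4/12) + 1.34·e^(−0.0166·5/12) = 5.5001
Current forward F = (S − I)·e^(rT) = (95.59 − 5.5001)·e^(0.0166·8/12) = 90.0899 × 1.011128 = 91.0924
Value (long) = (F − K)·e^(−rT) = (91.0924 − 84.73) × 0.988994 = 6.2924
Value = kr 6.29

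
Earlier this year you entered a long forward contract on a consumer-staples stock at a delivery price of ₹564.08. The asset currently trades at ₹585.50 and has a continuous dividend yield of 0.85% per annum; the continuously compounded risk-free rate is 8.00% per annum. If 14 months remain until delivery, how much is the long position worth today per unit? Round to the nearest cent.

₹65.91

Current fair forward for the remaining 14 months: F = S·e^((r − q)·T), (r − q) = 0.0800 − 0.0085 = 0.0715
F = 585.50 · e^(0.0715 × 14/12) = 585.50 × 1.086995 = 636.4356
Value of long forward = (F − K)·e^(−rT) = (636.4356 − 564.08) · e^(−0.0800·14/12)
= 72.3556 × 0.910890 = 65.91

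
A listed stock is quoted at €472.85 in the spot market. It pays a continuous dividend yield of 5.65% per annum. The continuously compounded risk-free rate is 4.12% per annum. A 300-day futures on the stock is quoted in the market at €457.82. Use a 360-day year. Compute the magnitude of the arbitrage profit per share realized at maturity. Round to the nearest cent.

€9.04 per share

Fair futures: F* = S·e^(carry·T), with carry = (r − q) = 0.0412 − 0.0565 = -0.0153
F* = 472.85 · e^(-0.0153 × 300/360) = 472.85 · e^-0.012750 = 472.85 × 0.987331 = €466.8595
Market €457.82 < fair €466.8595: forward underpriced → reverse cash-and-carry (short spot, go long the forward).
At maturity, profit = |F_mkt − F*| = |457.82 − 466.8595| = €9.04 per share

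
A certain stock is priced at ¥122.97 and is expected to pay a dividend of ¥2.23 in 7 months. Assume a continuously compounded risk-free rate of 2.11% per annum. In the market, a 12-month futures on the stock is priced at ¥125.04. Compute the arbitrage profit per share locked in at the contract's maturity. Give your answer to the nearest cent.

¥1.70 per share

PV(dividends) I = 2.23·e^(−0.0211·7/12) = 2.2027
Fair futures F* = (S − I)·e^(rT) = (122.97 − 2.2027)·e^0.021100 = 120.7673 × 1.021324 = 123.3425
Market ¥125.04 > fair 123.3425: forward overpriced → cash-and-carry (borrow at r, buy the stock and collect the dividends, short the forward).
Profit at T = |F_mkt − F*| = |125.04 − 123.3425| = ¥1.70 per share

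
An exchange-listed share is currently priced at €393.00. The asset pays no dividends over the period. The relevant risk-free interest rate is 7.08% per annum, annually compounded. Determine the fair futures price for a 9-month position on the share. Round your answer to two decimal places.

€413.69

F = S · (1+r)^T
= 393.00 × 1.052643
F = €413.69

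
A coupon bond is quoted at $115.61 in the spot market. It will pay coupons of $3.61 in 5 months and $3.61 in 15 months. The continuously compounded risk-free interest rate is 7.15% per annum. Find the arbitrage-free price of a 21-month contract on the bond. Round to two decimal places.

$123.31

PV(coupons) I = 3.61·e^(−0.0715·5/12) + 3.61·e^(−0.0715·15/12)
I = 3.5040 + 3.3014 = 6.8054
F = (S − I)·e^(rT) = (115.61 − 6.8054) · e^(0.0715·21/12)
= 108.8046 · e^0.125125 = 108.8046 × 1.133290 = $123.31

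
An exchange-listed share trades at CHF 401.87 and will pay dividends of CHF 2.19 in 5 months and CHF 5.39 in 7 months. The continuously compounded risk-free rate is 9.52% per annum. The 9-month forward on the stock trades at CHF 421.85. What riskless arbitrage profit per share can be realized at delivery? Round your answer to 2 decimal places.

CHF 2.03 per share

PV(dividends) I = 2.19·e^(−0.0952·5/12) + 5.39·e^(−0.0952·7/12) = 7.2037
Fair forward F* = (S − I)·e^(rT) = (401.87 − 7.2037)·e^0.071400 = 394.6663 × 1.074011 = 423.8759
Market CHF 421.85 < fair 423.8759: forward underpriced → reverse cash-and-carry (short the stock, invest proceeds at r, pay the dividends, go long the forward).
Profit at T = |F_mkt − F*| = |421.85 − 423.8759| = CHF 2.03 per share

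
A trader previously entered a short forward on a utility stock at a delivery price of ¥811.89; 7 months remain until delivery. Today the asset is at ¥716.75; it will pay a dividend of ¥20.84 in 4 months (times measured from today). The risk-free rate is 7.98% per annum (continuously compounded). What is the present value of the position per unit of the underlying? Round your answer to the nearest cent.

¥78.51

PV(remaining dividends) I = 20.84·e^(−0.0798·4/12) = 20.2930
Current forward F = (S − I)·e^(rT) = (716.75 − 20.2930)·e^(0.0798·7/12) = 696.4570 × 1.047650 = 729.6432
Value (long) = (F − K)·e^(−rT) = (729.6432 − 811.89) × 0.954517 = -78.5060
Short position value = −(long value) = ¥78.51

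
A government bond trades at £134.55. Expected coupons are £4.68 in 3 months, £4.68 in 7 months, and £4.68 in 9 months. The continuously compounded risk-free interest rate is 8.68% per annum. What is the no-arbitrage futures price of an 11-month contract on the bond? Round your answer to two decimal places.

£131.17

PV(coupons) I = 4.68·e^(−0.0868·3/12) + 4.68·e^(−0.0868·7/12) + 4.68·e^(−0.0868·9/12)
I = 4.5795 + 4.4489 + 4.3850 = 13.4134
F = (S − I)·e^(rT) = (134.55 − 13.4134) · e^(0.0868·11/12)
= 121.1366 · e^0.079567 = 121.1366 × 1.082818 = £131.17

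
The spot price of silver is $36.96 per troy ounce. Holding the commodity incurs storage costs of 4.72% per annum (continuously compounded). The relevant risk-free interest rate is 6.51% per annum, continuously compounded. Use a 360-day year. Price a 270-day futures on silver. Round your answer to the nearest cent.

$40.21 per troy ounce

Net carry = r + u − y = 0.0651 + 0.0472 − 0.0000 = 0.1123
F = S·e^((r+u−y)T) = 36.96 · e^(0.1123 × 270/360) = 36.96 · e^0.084225
= 36.96 × 1.087874 = $40.21 per troy ounce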